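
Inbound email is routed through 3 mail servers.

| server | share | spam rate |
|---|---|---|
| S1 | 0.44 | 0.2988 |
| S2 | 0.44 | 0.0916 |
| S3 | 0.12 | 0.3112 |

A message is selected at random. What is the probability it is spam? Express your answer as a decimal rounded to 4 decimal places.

0.2091

P(S) = P(S|S1)·P(S1) + P(S|S2)·P(S2) + P(S|S3)·P(S3)
      = 0.2988·0.44 + 0.0916·0.44 + 0.3112·0.12
      = 0.131472 + 0.040304 + 0.037344 = 0.20912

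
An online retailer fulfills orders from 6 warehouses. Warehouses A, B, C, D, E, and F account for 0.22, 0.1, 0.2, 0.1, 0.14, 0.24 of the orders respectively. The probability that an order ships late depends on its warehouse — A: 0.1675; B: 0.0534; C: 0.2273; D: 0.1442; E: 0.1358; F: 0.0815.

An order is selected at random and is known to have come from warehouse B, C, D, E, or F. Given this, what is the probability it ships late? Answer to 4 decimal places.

0.1331

Let S = {B, C, D, E, F}.
P(S) = 0.1 + 0.2 + 0.1 + 0.14 + 0.24 = 0.78.
P(L ∩ S) = 0.0534·0.1 + 0.2273·0.2 + 0.1442·0.1 + 0.1358·0.14 + 0.0815·0.24 = 0.00534 + 0.04546 + 0.01442 + 0.019012 + 0.01956 = 0.103792.
P(L | S) = 0.103792 / 0.78 = 0.133067…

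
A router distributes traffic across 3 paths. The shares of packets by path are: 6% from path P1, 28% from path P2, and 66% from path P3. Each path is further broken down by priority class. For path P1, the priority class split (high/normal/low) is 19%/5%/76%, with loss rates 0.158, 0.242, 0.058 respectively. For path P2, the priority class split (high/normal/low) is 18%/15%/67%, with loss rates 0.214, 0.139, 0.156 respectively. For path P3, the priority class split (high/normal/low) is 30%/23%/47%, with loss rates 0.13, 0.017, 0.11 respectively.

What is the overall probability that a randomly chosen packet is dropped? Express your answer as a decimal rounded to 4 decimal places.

P(L|P1) = 0.19·0.158 + 0.05·0.242 + 0.76·0.058 = 0.03002 + 0.0121 + 0.04408 = 0.0862
P(L|P2) = 0.18·0.214 + 0.15·0.139 + 0.67·0.156 = 0.03852 + 0.02085 + 0.10452 = 0.16389
P(L|P3) = 0.3·0.13 + 0.23·0.017 + 0.47·0.11 = 0.039 + 0.00391 + 0.0517 = 0.09461
By total probability over the outer partition,
P(L) = 0.06·0.0862 + 0.28·0.16389 + 0.66·0.09461
      = 0.005172 + 0.0458892 + 0.0624426 = 0.1135038

P(L) ≈ 0.1135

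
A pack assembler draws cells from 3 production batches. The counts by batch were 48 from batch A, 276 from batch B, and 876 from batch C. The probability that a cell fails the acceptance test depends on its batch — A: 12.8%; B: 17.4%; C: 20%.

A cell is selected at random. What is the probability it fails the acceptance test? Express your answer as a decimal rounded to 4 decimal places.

P(F) ≈ 0.1911

Total: 48 + 276 + 876 = 1200.
P(A) = 48/1200 = 0.04. P(B) = 276/1200 = 0.23. P(C) = 876/1200 = 0.73.
P(F) = P(F|A)·P(A) + P(F|B)·P(B) + P(F|C)·P(C)
      = 0.128·0.04 + 0.174·0.23 + 0.2·0.73
      = 0.00512 + 0.04002 + 0.146 = 0.19114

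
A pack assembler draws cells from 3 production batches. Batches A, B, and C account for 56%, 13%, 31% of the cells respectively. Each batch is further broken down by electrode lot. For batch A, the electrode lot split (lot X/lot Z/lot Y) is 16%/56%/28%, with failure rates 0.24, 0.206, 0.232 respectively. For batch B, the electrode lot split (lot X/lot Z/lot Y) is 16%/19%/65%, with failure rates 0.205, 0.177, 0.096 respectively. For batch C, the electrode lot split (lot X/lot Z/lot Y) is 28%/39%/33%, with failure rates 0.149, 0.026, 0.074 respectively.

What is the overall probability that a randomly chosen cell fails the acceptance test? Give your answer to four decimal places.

P(F|A) = 0.16·0.24 + 0.56·0.206 + 0.28·0.232 = 0.0384 + 0.11536 + 0.06496 = 0.21872
P(F|B) = 0.16·0.205 + 0.19·0.177 + 0.65·0.096 = 0.0328 + 0.03363 + 0.0624 = 0.12883
P(F|C) = 0.28·0.149 + 0.39·0.026 + 0.33·0.074 = 0.04172 + 0.01014 + 0.02442 = 0.07628
By total probability over the outer partition,
P(F) = 0.56·0.21872 + 0.13·0.12883 + 0.31·0.07628
      = 0.1224832 + 0.0167479 + 0.0236468 = 0.1628779

0.1629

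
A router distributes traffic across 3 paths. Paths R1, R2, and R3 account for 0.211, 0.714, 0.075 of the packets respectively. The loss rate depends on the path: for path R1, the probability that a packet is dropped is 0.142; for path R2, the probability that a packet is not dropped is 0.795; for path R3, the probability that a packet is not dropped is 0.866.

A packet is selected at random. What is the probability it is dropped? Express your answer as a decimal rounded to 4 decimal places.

P(L|R2) = 1 − 0.795 = 0.205.
P(L|R3) = 1 − 0.866 = 0.134.
Summing over the partition,
P(L) = P(L|R1)·P(R1) + P(L|R2)·P(R2) + P(L|R3)·P(R3)
      = 0.142·0.211 + 0.205·0.714 + 0.134·0.075
      = 0.029962 + 0.14637 + 0.01005 = 0.186382

0.1864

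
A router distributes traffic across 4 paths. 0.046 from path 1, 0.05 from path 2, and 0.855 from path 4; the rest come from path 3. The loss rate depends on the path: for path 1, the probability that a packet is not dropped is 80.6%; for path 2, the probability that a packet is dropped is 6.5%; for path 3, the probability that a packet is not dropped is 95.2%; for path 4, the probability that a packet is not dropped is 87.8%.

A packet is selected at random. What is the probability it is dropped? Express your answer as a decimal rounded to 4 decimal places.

P(3) = 1 − (0.046 + 0.05 + 0.855) = 0.049.
P(L|1) = 1 − 0.806 = 0.194.
P(L|3) = 1 − 0.952 = 0.048.
P(L|4) = 1 − 0.878 = 0.122.
Summing over the partition,
P(L) = P(L|1)·P(1) + P(L|2)·P(2) + P(L|3)·P(3) + P(L|4)·P(4)
      = 0.194·0.046 + 0.065·0.05 + 0.048·0.049 + 0.122·0.855
      = 0.008924 + 0.00325 + 0.002352 + 0.10431 = 0.118836

P(L) ≈ 0.1188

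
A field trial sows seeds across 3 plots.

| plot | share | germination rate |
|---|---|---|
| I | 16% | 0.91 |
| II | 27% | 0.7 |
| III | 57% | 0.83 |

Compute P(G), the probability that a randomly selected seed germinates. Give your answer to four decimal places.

P(G) = P(G|I)·P(I) + P(G|II)·P(II) + P(G|III)·P(III)
      = 0.91·0.16 + 0.7·0.27 + 0.83·0.57
      = 0.1456 + 0.189 + 0.4731 = 0.8077

P(G) ≈ 0.8077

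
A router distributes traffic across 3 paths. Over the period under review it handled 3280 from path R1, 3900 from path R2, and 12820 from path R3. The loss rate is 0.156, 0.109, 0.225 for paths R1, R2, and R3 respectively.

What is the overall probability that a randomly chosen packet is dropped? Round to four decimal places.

P(L) ≈ 0.1911

Total: 3280 + 3900 + 12820 = 20000.
P(R1) = 3280/20000 = 0.164. P(R2) = 3900/20000 = 0.195. P(R3) = 12820/20000 = 0.641.
Using total probability over the partition,
P(L) = P(L|R1)·P(R1) + P(L|R2)·P(R2) + P(L|R3)·P(R3)
      = 0.156·0.164 + 0.109·0.195 + 0.225·0.641
      = 0.025584 + 0.021255 + 0.144225 = 0.191064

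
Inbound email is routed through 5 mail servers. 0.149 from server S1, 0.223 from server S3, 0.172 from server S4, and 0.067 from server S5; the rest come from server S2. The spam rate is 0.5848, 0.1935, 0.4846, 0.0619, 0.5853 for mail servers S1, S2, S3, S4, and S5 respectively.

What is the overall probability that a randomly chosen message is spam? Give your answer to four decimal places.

P(S2) = 1 − (0.149 + 0.223 + 0.172 + 0.067) = 0.389.
P(S) = P(S|S1)·P(S1) + P(S|S2)·P(S2) + P(S|S3)·P(S3) + P(S|S4)·P(S4) + P(S|S5)·P(S5)
      = 0.5848·0.149 + 0.1935·0.389 + 0.4846·0.223 + 0.0619·0.172 + 0.5853·0.067
      = 0.0871352 + 0.0752715 + 0.1080658 + 0.0106468 + 0.0392151 = 0.3203344

0.3203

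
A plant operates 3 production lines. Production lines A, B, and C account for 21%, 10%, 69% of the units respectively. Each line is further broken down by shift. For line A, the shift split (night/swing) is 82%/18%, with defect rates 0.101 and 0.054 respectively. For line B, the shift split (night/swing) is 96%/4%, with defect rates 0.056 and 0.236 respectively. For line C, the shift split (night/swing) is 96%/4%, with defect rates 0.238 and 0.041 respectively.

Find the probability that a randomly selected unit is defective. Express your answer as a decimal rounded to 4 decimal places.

P(D) ≈ 0.1845

P(D|A) = 0.82·0.101 + 0.18·0.054 = 0.08282 + 0.00972 = 0.09254
P(D|B) = 0.96·0.056 + 0.04·0.236 = 0.05376 + 0.00944 = 0.0632
P(D|C) = 0.96·0.238 + 0.04·0.041 = 0.22848 + 0.00164 = 0.23012
Then overall,
P(D) = 0.21·0.09254 + 0.1·0.0632 + 0.69·0.23012
      = 0.0194334 + 0.00632 + 0.1587828 = 0.1845362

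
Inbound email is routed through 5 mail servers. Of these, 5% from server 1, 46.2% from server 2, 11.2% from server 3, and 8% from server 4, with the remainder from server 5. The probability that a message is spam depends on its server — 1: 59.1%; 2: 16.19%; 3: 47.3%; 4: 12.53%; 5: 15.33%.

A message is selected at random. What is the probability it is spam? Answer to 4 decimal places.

P(5) = 1 − (0.05 + 0.462 + 0.112 + 0.08) = 0.296.
By the law of total probability,
P(S) = P(S|1)·P(1) + P(S|2)·P(2) + P(S|3)·P(3) + P(S|4)·P(4) + P(S|5)·P(5)
      = 0.591·0.05 + 0.1619·0.462 + 0.473·0.112 + 0.1253·0.08 + 0.1533·0.296
      = 0.02955 + 0.0747978 + 0.052976 + 0.010024 + 0.0453768 = 0.2127246

0.2127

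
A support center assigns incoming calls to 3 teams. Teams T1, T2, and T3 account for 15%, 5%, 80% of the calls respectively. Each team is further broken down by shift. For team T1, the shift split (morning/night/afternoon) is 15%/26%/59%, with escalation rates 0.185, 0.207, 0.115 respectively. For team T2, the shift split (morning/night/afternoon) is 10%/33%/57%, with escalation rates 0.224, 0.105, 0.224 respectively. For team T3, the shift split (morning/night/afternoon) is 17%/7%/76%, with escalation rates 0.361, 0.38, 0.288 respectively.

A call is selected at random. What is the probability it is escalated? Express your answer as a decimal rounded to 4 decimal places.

0.2771

P(E|T1) = 0.15·0.185 + 0.26·0.207 + 0.59·0.115 = 0.02775 + 0.05382 + 0.06785 = 0.14942
P(E|T2) = 0.1·0.224 + 0.33·0.105 + 0.57·0.224 = 0.0224 + 0.03465 + 0.12768 = 0.18473
P(E|T3) = 0.17·0.361 + 0.07·0.38 + 0.76·0.288 = 0.06137 + 0.0266 + 0.21888 = 0.30685
Then overall,
P(E) = 0.15·0.14942 + 0.05·0.18473 + 0.8·0.30685
      = 0.022413 + 0.0092365 + 0.24548 = 0.2771295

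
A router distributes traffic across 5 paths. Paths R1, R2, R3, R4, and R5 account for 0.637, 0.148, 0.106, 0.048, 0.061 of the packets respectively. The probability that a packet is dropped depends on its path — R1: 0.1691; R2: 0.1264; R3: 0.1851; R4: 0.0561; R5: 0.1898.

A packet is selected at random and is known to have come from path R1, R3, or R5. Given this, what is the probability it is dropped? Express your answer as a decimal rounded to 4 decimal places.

Let S = {R1, R3, R5}.
P(S) = 0.637 + 0.106 + 0.061 = 0.804.
P(L ∩ S) = 0.1691·0.637 + 0.1851·0.106 + 0.1898·0.061 = 0.1077167 + 0.0196206 + 0.0115778 = 0.1389151.
P(L | S) = 0.1389151 / 0.804 = 0.172780…

P(L|S) ≈ 0.1728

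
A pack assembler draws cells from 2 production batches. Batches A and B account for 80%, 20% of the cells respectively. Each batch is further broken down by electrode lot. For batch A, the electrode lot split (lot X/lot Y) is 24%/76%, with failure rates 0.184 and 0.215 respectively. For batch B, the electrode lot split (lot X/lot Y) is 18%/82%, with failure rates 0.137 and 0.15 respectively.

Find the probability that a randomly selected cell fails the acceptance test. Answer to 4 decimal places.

0.1956

P(F|A) = 0.24·0.184 + 0.76·0.215 = 0.04416 + 0.1634 = 0.20756
P(F|B) = 0.18·0.137 + 0.82·0.15 = 0.02466 + 0.123 = 0.14766
Then overall,
P(F) = 0.8·0.20756 + 0.2·0.14766
      = 0.166048 + 0.029532 = 0.19558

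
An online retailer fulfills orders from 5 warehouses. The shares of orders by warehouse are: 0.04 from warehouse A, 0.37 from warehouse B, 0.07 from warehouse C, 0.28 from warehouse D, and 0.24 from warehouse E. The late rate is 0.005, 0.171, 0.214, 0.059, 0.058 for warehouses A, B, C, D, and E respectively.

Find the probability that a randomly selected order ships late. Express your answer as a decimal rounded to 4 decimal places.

0.1089

P(L) = P(L|A)·P(A) + P(L|B)·P(B) + P(L|C)·P(C) + P(L|D)·P(D) + P(L|E)·P(E)
      = 0.005·0.04 + 0.171·0.37 + 0.214·0.07 + 0.059·0.28 + 0.058·0.24
      = 0.0002 + 0.06327 + 0.01498 + 0.01652 + 0.01392 = 0.10889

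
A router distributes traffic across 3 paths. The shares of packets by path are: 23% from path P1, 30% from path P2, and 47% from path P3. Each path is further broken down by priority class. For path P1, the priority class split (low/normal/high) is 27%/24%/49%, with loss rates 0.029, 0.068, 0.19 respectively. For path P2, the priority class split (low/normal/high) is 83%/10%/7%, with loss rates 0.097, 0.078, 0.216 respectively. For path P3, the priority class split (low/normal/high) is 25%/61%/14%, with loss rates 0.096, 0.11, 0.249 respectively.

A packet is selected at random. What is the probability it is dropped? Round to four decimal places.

0.1172

P(L|P1) = 0.27·0.029 + 0.24·0.068 + 0.49·0.19 = 0.00783 + 0.01632 + 0.0931 = 0.11725
P(L|P2) = 0.83·0.097 + 0.1·0.078 + 0.07·0.216 = 0.08051 + 0.0078 + 0.01512 = 0.10343
P(L|P3) = 0.25·0.096 + 0.61·0.11 + 0.14·0.249 = 0.024 + 0.0671 + 0.03486 = 0.12596
By total probability over the outer partition,
P(L) = 0.23·0.11725 + 0.3·0.10343 + 0.47·0.12596
      = 0.0269675 + 0.031029 + 0.0592012 = 0.1171977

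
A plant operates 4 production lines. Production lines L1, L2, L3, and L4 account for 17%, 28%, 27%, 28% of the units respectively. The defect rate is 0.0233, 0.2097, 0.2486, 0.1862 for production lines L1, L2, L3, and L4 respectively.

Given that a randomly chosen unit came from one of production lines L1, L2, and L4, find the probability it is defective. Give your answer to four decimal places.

Let S = {L1, L2, L4}.
P(S) = 0.17 + 0.28 + 0.28 = 0.73.
P(D ∩ S) = 0.0233·0.17 + 0.2097·0.28 + 0.1862·0.28 = 0.003961 + 0.058716 + 0.052136 = 0.114813.
P(D | S) = 0.114813 / 0.73 = 0.157278…

0.1573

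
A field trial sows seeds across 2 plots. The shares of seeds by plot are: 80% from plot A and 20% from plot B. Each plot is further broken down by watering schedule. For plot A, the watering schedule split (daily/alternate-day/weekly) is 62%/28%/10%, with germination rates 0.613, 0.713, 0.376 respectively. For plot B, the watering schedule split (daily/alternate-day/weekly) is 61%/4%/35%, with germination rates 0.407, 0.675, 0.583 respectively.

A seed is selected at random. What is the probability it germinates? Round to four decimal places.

0.5897

P(G|A) = 0.62·0.613 + 0.28·0.713 + 0.1·0.376 = 0.38006 + 0.19964 + 0.0376 = 0.6173
P(G|B) = 0.61·0.407 + 0.04·0.675 + 0.35·0.583 = 0.24827 + 0.027 + 0.20405 = 0.47932
Then overall,
P(G) = 0.8·0.6173 + 0.2·0.47932
      = 0.49384 + 0.095864 = 0.589704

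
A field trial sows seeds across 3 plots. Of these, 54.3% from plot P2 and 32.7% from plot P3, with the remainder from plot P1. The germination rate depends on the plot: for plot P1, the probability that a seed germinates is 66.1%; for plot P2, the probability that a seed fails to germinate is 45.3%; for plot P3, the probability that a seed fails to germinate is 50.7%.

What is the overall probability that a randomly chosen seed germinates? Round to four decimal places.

P(P1) = 1 − (0.543 + 0.327) = 0.13.
P(G|P2) = 1 − 0.453 = 0.547.
P(G|P3) = 1 − 0.507 = 0.493.
P(G) = P(G|P1)·P(P1) + P(G|P2)·P(P2) + P(G|P3)·P(P3)
      = 0.661·0.13 + 0.547·0.543 + 0.493·0.327
      = 0.08593 + 0.297021 + 0.161211 = 0.544162

P(G) ≈ 0.5442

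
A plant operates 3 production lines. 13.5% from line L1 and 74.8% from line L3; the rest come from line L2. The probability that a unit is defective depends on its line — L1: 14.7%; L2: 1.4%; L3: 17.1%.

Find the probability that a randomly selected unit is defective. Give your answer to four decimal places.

P(L2) = 1 − (0.135 + 0.748) = 0.117.
By the law of total probability,
P(D) = P(D|L1)·P(L1) + P(D|L2)·P(L2) + P(D|L3)·P(L3)
      = 0.147·0.135 + 0.014·0.117 + 0.171·0.748
      = 0.019845 + 0.001638 + 0.127908 = 0.149391

0.1494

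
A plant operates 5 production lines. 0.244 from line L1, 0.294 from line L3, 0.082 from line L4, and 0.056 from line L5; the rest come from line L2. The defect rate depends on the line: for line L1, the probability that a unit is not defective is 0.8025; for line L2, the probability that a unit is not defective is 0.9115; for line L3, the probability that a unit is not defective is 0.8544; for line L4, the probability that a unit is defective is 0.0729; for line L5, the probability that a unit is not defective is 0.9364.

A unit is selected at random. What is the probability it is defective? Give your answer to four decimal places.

P(L2) = 1 − (0.244 + 0.294 + 0.082 + 0.056) = 0.324.
P(D|L1) = 1 − 0.8025 = 0.1975.
P(D|L2) = 1 − 0.9115 = 0.0885.
P(D|L3) = 1 − 0.8544 = 0.1456.
P(D|L5) = 1 − 0.9364 = 0.0636.
Using total probability over the partition,
P(D) = P(D|L1)·P(L1) + P(D|L2)·P(L2) + P(D|L3)·P(L3) + P(D|L4)·P(L4) + P(D|L5)·P(L5)
      = 0.1975·0.244 + 0.0885·0.324 + 0.1456·0.294 + 0.0729·0.082 + 0.0636·0.056
      = 0.04819 + 0.028674 + 0.0428064 + 0.0059778 + 0.0035616 = 0.1292098

P(D) ≈ 0.1292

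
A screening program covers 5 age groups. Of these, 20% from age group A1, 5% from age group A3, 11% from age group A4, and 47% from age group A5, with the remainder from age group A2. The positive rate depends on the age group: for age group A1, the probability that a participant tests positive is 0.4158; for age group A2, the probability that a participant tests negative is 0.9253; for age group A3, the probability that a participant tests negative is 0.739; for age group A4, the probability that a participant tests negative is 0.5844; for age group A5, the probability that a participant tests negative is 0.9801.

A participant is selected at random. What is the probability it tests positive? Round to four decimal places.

P(T) ≈ 0.1640

P(A2) = 1 − (0.2 + 0.05 + 0.11 + 0.47) = 0.17.
P(T|A2) = 1 − 0.9253 = 0.0747.
P(T|A3) = 1 − 0.739 = 0.261.
P(T|A4) = 1 − 0.5844 = 0.4156.
P(T|A5) = 1 − 0.9801 = 0.0199.
Summing over the partition,
P(T) = P(T|A1)·P(A1) + P(T|A2)·P(A2) + P(T|A3)·P(A3) + P(T|A4)·P(A4) + P(T|A5)·P(A5)
      = 0.4158·0.2 + 0.0747·0.17 + 0.261·0.05 + 0.4156·0.11 + 0.0199·0.47
      = 0.08316 + 0.012699 + 0.01305 + 0.045716 + 0.009353 = 0.163978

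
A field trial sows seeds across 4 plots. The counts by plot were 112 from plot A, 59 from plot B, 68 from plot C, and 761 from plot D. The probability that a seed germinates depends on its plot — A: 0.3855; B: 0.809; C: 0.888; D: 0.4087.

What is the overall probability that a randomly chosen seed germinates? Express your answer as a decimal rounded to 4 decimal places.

Total: 112 + 59 + 68 + 761 = 1000.
P(A) = 112/1000 = 0.112. P(B) = 59/1000 = 0.059. P(C) = 68/1000 = 0.068. P(D) = 761/1000 = 0.761.
Summing over the partition,
P(G) = P(G|A)·P(A) + P(G|B)·P(B) + P(G|C)·P(C) + P(G|D)·P(D)
      = 0.3855·0.112 + 0.809·0.059 + 0.888·0.068 + 0.4087·0.761
      = 0.043176 + 0.047731 + 0.060384 + 0.3110207 = 0.4623117

P(G) ≈ 0.4623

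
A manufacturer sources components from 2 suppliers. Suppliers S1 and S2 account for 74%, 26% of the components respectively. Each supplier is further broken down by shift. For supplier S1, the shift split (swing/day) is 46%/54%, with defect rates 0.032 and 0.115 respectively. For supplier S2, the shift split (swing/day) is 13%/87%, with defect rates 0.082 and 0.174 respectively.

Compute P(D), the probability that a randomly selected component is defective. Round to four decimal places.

0.0990

P(D|S1) = 0.46·0.032 + 0.54·0.115 = 0.01472 + 0.0621 = 0.07682
P(D|S2) = 0.13·0.082 + 0.87·0.174 = 0.01066 + 0.15138 = 0.16204
By total probability over the outer partition,
P(D) = 0.74·0.07682 + 0.26·0.16204
      = 0.0568468 + 0.0421304 = 0.0989772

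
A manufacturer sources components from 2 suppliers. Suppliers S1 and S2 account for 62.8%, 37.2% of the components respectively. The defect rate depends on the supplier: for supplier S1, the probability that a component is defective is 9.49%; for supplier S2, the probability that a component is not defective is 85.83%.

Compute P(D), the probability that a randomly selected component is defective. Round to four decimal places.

0.1123

P(D|S2) = 1 − 0.8583 = 0.1417.
Summing over the partition,
P(D) = P(D|S1)·P(S1) + P(D|S2)·P(S2)
      = 0.0949·0.628 + 0.1417·0.372
      = 0.0595972 + 0.0527124 = 0.1123096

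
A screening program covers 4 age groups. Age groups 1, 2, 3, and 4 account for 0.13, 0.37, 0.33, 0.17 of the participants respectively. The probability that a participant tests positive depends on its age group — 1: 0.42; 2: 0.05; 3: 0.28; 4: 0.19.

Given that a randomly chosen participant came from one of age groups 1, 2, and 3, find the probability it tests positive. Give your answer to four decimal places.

0.1994

Let S = {1, 2, 3}.
P(S) = 0.13 + 0.37 + 0.33 = 0.83.
P(T ∩ S) = 0.42·0.13 + 0.05·0.37 + 0.28·0.33 = 0.0546 + 0.0185 + 0.0924 = 0.1655.
P(T | S) = 0.1655 / 0.83 = 0.199398…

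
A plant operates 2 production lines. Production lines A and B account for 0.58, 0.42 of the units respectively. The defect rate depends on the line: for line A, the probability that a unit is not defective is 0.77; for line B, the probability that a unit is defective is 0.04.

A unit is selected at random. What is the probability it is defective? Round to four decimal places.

P(D|A) = 1 − 0.77 = 0.23.
P(D) = P(D|A)·P(A) + P(D|B)·P(B)
      = 0.23·0.58 + 0.04·0.42
      = 0.1334 + 0.0168 = 0.1502

P(D) ≈ 0.1502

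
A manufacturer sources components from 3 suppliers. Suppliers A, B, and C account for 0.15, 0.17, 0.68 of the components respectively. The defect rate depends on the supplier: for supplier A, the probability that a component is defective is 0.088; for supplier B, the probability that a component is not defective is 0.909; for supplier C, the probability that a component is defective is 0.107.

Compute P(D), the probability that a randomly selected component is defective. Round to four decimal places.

P(D|B) = 1 − 0.909 = 0.091.
By the law of total probability,
P(D) = P(D|A)·P(A) + P(D|B)·P(B) + P(D|C)·P(C)
      = 0.088·0.15 + 0.091·0.17 + 0.107·0.68
      = 0.0132 + 0.01547 + 0.07276 = 0.10143

P(D) ≈ 0.1014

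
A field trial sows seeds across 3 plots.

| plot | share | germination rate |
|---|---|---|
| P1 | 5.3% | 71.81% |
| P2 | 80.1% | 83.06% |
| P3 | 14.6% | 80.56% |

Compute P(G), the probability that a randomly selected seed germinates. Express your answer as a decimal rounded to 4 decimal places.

0.8210

P(G) = P(G|P1)·P(P1) + P(G|P2)·P(P2) + P(G|P3)·P(P3)
      = 0.7181·0.053 + 0.8306·0.801 + 0.8056·0.146
      = 0.0380593 + 0.6653106 + 0.1176176 = 0.8209875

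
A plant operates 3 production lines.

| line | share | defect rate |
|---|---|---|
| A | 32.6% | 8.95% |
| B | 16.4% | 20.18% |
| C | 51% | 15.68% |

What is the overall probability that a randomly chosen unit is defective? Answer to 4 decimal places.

P(D) ≈ 0.1422

By the law of total probability,
P(D) = P(D|A)·P(A) + P(D|B)·P(B) + P(D|C)·P(C)
      = 0.0895·0.326 + 0.2018·0.164 + 0.1568·0.51
      = 0.029177 + 0.0330952 + 0.079968 = 0.1422402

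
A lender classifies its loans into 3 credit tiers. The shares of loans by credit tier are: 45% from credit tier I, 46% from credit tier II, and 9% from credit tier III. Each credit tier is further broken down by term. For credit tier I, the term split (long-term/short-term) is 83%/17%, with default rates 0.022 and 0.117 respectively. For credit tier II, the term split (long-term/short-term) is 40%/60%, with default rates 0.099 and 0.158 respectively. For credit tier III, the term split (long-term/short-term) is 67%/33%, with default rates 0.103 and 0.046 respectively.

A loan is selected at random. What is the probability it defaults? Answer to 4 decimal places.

P(D|I) = 0.83·0.022 + 0.17·0.117 = 0.01826 + 0.01989 = 0.03815
P(D|II) = 0.4·0.099 + 0.6·0.158 = 0.0396 + 0.0948 = 0.1344
P(D|III) = 0.67·0.103 + 0.33·0.046 = 0.06901 + 0.01518 = 0.08419
By total probability over the outer partition,
P(D) = 0.45·0.03815 + 0.46·0.1344 + 0.09·0.08419
      = 0.0171675 + 0.061824 + 0.0075771 = 0.0865686

P(D) ≈ 0.0866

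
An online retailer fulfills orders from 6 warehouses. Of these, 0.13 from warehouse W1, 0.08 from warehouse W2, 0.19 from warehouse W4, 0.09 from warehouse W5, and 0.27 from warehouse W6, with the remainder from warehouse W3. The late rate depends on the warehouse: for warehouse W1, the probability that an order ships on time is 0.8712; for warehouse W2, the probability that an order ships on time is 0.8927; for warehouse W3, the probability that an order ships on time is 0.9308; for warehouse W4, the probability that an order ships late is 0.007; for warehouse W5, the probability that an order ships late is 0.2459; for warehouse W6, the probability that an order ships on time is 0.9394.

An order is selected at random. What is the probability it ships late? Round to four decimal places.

0.0818

P(W3) = 1 − (0.13 + 0.08 + 0.19 + 0.09 + 0.27) = 0.24.
P(L|W1) = 1 − 0.8712 = 0.1288.
P(L|W2) = 1 − 0.8927 = 0.1073.
P(L|W3) = 1 − 0.9308 = 0.0692.
P(L|W6) = 1 − 0.9394 = 0.0606.
P(L) = P(L|W1)·P(W1) + P(L|W2)·P(W2) + P(L|W3)·P(W3) + P(L|W4)·P(W4) + P(L|W5)·P(W5) + P(L|W6)·P(W6)
      = 0.1288·0.13 + 0.1073·0.08 + 0.0692·0.24 + 0.007·0.19 + 0.2459·0.09 + 0.0606·0.27
      = 0.016744 + 0.008584 + 0.016608 + 0.00133 + 0.022131 + 0.016362 = 0.081759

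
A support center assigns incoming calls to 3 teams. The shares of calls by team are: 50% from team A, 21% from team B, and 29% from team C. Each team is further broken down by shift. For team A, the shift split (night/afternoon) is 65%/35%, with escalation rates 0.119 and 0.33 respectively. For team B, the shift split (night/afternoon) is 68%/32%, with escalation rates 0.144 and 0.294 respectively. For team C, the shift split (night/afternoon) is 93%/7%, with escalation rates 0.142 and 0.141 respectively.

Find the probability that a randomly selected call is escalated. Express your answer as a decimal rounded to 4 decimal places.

0.1779

P(E|A) = 0.65·0.119 + 0.35·0.33 = 0.07735 + 0.1155 = 0.19285
P(E|B) = 0.68·0.144 + 0.32·0.294 = 0.09792 + 0.09408 = 0.192
P(E|C) = 0.93·0.142 + 0.07·0.141 = 0.13206 + 0.00987 = 0.14193
By total probability over the outer partition,
P(E) = 0.5·0.19285 + 0.21·0.192 + 0.29·0.14193
      = 0.096425 + 0.04032 + 0.0411597 = 0.1779047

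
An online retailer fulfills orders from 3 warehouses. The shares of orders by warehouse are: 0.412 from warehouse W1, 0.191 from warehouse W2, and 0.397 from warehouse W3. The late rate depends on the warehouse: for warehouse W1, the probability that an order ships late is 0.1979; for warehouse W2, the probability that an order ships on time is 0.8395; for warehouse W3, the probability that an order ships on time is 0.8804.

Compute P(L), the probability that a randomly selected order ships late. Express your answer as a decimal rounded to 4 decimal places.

P(L|W2) = 1 − 0.8395 = 0.1605.
P(L|W3) = 1 − 0.8804 = 0.1196.
Summing over the partition,
P(L) = P(L|W1)·P(W1) + P(L|W2)·P(W2) + P(L|W3)·P(W3)
      = 0.1979·0.412 + 0.1605·0.191 + 0.1196·0.397
      = 0.0815348 + 0.0306555 + 0.0474812 = 0.1596715

0.1597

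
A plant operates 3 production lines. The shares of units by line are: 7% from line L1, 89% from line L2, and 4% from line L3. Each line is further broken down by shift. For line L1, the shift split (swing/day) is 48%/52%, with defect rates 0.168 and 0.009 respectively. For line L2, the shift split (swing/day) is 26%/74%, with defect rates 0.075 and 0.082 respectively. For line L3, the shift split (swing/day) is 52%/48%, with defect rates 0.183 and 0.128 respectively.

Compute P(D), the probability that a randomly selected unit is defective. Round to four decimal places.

P(D) ≈ 0.0836

P(D|L1) = 0.48·0.168 + 0.52·0.009 = 0.08064 + 0.00468 = 0.08532
P(D|L2) = 0.26·0.075 + 0.74·0.082 = 0.0195 + 0.06068 = 0.08018
P(D|L3) = 0.52·0.183 + 0.48·0.128 = 0.09516 + 0.06144 = 0.1566
Then overall,
P(D) = 0.07·0.08532 + 0.89·0.08018 + 0.04·0.1566
      = 0.0059724 + 0.0713602 + 0.006264 = 0.0835966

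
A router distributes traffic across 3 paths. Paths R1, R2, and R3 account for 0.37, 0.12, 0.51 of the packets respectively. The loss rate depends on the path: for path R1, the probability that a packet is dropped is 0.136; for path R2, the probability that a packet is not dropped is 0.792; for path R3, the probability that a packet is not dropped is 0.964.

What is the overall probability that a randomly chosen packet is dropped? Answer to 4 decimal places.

P(L|R2) = 1 − 0.792 = 0.208.
P(L|R3) = 1 − 0.964 = 0.036.
P(L) = P(L|R1)·P(R1) + P(L|R2)·P(R2) + P(L|R3)·P(R3)
      = 0.136·0.37 + 0.208·0.12 + 0.036·0.51
      = 0.05032 + 0.02496 + 0.01836 = 0.09364

P(L) ≈ 0.0936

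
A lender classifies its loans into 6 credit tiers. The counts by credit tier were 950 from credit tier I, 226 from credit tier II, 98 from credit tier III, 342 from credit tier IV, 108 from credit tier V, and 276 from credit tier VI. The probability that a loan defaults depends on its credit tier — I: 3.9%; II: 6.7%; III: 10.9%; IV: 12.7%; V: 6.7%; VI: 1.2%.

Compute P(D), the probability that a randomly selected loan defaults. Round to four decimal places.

Total: 950 + 226 + 98 + 342 + 108 + 276 = 2000.
P(I) = 950/2000 = 0.475. P(II) = 226/2000 = 0.113. P(III) = 98/2000 = 0.049. P(IV) = 342/2000 = 0.171. P(V) = 108/2000 = 0.054. P(VI) = 276/2000 = 0.138.
P(D) = P(D|I)·P(I) + P(D|II)·P(II) + P(D|III)·P(III) + P(D|IV)·P(IV) + P(D|V)·P(V) + P(D|VI)·P(VI)
      = 0.039·0.475 + 0.067·0.113 + 0.109·0.049 + 0.127·0.171 + 0.067·0.054 + 0.012·0.138
      = 0.018525 + 0.007571 + 0.005341 + 0.021717 + 0.003618 + 0.001656 = 0.058428

0.0584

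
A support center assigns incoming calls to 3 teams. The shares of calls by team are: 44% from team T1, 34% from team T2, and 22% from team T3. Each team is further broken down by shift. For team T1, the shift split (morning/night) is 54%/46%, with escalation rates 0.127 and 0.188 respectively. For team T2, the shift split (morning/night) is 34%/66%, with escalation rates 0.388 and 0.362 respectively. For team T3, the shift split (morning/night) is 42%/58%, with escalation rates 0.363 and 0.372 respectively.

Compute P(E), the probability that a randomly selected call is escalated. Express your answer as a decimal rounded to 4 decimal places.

P(E|T1) = 0.54·0.127 + 0.46·0.188 = 0.06858 + 0.08648 = 0.15506
P(E|T2) = 0.34·0.388 + 0.66·0.362 = 0.13192 + 0.23892 = 0.37084
P(E|T3) = 0.42·0.363 + 0.58·0.372 = 0.15246 + 0.21576 = 0.36822
Then overall,
P(E) = 0.44·0.15506 + 0.34·0.37084 + 0.22·0.36822
      = 0.0682264 + 0.1260856 + 0.0810084 = 0.2753204

0.2753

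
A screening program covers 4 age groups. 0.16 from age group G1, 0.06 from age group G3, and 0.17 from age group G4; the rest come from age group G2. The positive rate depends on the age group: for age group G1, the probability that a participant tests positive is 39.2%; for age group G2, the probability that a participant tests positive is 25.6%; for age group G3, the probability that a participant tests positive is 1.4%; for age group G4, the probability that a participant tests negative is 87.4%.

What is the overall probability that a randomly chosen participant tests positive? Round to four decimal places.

P(G2) = 1 − (0.16 + 0.06 + 0.17) = 0.61.
P(T|G4) = 1 − 0.874 = 0.126.
P(T) = P(T|G1)·P(G1) + P(T|G2)·P(G2) + P(T|G3)·P(G3) + P(T|G4)·P(G4)
      = 0.392·0.16 + 0.256·0.61 + 0.014·0.06 + 0.126·0.17
      = 0.06272 + 0.15616 + 0.00084 + 0.02142 = 0.24114

0.2411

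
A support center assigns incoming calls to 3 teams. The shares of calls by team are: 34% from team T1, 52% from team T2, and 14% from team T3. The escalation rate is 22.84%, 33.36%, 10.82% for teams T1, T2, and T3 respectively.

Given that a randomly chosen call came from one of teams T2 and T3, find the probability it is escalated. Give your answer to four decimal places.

P(E|S) ≈ 0.2858

Let S = {T2, T3}.
P(S) = 0.52 + 0.14 = 0.66.
P(E ∩ S) = 0.3336·0.52 + 0.1082·0.14 = 0.173472 + 0.015148 = 0.18862.
P(E | S) = 0.18862 / 0.66 = 0.285788…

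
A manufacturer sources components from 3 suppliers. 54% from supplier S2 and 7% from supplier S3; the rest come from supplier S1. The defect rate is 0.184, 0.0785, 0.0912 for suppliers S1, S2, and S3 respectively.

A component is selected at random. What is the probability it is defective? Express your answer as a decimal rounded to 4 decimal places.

P(S1) = 1 − (0.54 + 0.07) = 0.39.
Summing over the partition,
P(D) = P(D|S1)·P(S1) + P(D|S2)·P(S2) + P(D|S3)·P(S3)
      = 0.184·0.39 + 0.0785·0.54 + 0.0912·0.07
      = 0.07176 + 0.04239 + 0.006384 = 0.120534

P(D) ≈ 0.1205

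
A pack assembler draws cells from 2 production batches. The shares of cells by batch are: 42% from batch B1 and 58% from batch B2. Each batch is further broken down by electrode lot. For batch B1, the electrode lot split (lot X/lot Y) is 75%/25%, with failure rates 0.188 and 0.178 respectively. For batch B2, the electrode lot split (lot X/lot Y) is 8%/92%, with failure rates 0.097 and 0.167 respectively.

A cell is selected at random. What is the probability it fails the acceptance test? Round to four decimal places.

P(F|B1) = 0.75·0.188 + 0.25·0.178 = 0.141 + 0.0445 = 0.1855
P(F|B2) = 0.08·0.097 + 0.92·0.167 = 0.00776 + 0.15364 = 0.1614
By total probability over the outer partition,
P(F) = 0.42·0.1855 + 0.58·0.1614
      = 0.07791 + 0.093612 = 0.171522

P(F) ≈ 0.1715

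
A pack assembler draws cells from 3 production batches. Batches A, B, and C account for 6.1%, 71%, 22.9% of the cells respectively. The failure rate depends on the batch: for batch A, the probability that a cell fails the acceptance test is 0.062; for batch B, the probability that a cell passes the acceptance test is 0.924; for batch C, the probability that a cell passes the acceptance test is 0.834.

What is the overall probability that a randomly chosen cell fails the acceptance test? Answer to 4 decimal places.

0.0958

P(F|B) = 1 − 0.924 = 0.076.
P(F|C) = 1 − 0.834 = 0.166.
P(F) = P(F|A)·P(A) + P(F|B)·P(B) + P(F|C)·P(C)
      = 0.062·0.061 + 0.076·0.71 + 0.166·0.229
      = 0.003782 + 0.05396 + 0.038014 = 0.095756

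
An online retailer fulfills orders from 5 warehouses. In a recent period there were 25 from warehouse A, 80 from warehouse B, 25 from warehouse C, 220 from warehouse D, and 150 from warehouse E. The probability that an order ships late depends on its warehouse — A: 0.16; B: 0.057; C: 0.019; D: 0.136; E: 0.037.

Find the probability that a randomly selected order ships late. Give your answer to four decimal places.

Total: 25 + 80 + 25 + 220 + 150 = 500.
P(A) = 25/500 = 0.05. P(B) = 80/500 = 0.16. P(C) = 25/500 = 0.05. P(D) = 220/500 = 0.44. P(E) = 150/500 = 0.3.
Using total probability over the partition,
P(L) = P(L|A)·P(A) + P(L|B)·P(B) + P(L|C)·P(C) + P(L|D)·P(D) + P(L|E)·P(E)
      = 0.16·0.05 + 0.057·0.16 + 0.019·0.05 + 0.136·0.44 + 0.037·0.3
      = 0.008 + 0.00912 + 0.00095 + 0.05984 + 0.0111 = 0.08901

P(L) ≈ 0.0890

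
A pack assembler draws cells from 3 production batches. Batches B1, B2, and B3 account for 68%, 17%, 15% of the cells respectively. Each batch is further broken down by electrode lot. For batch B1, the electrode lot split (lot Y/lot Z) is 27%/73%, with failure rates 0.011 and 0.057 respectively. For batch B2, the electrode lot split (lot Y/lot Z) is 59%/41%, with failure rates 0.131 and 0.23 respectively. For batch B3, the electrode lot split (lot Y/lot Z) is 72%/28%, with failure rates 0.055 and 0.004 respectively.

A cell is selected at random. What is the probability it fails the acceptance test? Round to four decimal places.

P(F|B1) = 0.27·0.011 + 0.73·0.057 = 0.00297 + 0.04161 = 0.04458
P(F|B2) = 0.59·0.131 + 0.41·0.23 = 0.07729 + 0.0943 = 0.17159
P(F|B3) = 0.72·0.055 + 0.28·0.004 = 0.0396 + 0.00112 = 0.04072
Then overall,
P(F) = 0.68·0.04458 + 0.17·0.17159 + 0.15·0.04072
      = 0.0303144 + 0.0291703 + 0.006108 = 0.0655927

P(F) ≈ 0.0656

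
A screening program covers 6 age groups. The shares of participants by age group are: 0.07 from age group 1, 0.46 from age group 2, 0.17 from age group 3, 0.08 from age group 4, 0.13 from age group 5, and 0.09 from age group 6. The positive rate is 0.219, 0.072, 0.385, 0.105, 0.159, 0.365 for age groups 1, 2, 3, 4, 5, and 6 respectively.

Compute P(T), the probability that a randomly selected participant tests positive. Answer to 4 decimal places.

By the law of total probability,
P(T) = P(T|1)·P(1) + P(T|2)·P(2) + P(T|3)·P(3) + P(T|4)·P(4) + P(T|5)·P(5) + P(T|6)·P(6)
      = 0.219·0.07 + 0.072·0.46 + 0.385·0.17 + 0.105·0.08 + 0.159·0.13 + 0.365·0.09
      = 0.01533 + 0.03312 + 0.06545 + 0.0084 + 0.02067 + 0.03285 = 0.17582

0.1758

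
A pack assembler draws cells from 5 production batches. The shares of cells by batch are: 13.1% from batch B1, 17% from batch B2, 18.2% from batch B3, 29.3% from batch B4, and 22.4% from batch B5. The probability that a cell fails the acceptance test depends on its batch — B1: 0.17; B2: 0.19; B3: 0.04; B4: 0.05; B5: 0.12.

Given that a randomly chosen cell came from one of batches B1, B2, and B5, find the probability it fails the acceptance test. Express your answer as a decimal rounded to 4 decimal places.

0.1551

Let S = {B1, B2, B5}.
P(S) = 0.131 + 0.17 + 0.224 = 0.525.
P(F ∩ S) = 0.17·0.131 + 0.19·0.17 + 0.12·0.224 = 0.02227 + 0.0323 + 0.02688 = 0.08145.
P(F | S) = 0.08145 / 0.525 = 0.155143…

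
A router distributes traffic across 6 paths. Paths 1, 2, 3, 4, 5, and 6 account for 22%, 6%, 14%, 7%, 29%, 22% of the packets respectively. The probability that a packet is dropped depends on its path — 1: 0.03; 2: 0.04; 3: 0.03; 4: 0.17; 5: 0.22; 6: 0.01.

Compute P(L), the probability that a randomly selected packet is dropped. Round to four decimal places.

By the law of total probability,
P(L) = P(L|1)·P(1) + P(L|2)·P(2) + P(L|3)·P(3) + P(L|4)·P(4) + P(L|5)·P(5) + P(L|6)·P(6)
      = 0.03·0.22 + 0.04·0.06 + 0.03·0.14 + 0.17·0.07 + 0.22·0.29 + 0.01·0.22
      = 0.0066 + 0.0024 + 0.0042 + 0.0119 + 0.0638 + 0.0022 = 0.0911

P(L) ≈ 0.0911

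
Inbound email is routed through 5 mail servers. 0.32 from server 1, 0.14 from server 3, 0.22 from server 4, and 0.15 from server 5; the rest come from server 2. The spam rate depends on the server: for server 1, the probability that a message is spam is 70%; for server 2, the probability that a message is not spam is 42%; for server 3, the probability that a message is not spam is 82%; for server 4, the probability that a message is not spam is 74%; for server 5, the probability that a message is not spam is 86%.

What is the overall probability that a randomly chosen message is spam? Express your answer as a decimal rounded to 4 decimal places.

P(2) = 1 − (0.32 + 0.14 + 0.22 + 0.15) = 0.17.
P(S|2) = 1 − 0.42 = 0.58.
P(S|3) = 1 − 0.82 = 0.18.
P(S|4) = 1 − 0.74 = 0.26.
P(S|5) = 1 − 0.86 = 0.14.
Summing over the partition,
P(S) = P(S|1)·P(1) + P(S|2)·P(2) + P(S|3)·P(3) + P(S|4)·P(4) + P(S|5)·P(5)
      = 0.7·0.32 + 0.58·0.17 + 0.18·0.14 + 0.26·0.22 + 0.14·0.15
      = 0.224 + 0.0986 + 0.0252 + 0.0572 + 0.021 = 0.426

P(S) ≈ 0.4260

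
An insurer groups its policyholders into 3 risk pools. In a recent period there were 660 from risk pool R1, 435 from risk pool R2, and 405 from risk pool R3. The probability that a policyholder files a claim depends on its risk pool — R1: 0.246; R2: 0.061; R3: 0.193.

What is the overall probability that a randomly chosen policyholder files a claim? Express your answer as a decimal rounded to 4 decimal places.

Total: 660 + 435 + 405 = 1500.
P(R1) = 660/1500 = 0.44. P(R2) = 435/1500 = 0.29. P(R3) = 405/1500 = 0.27.
P(C) = P(C|R1)·P(R1) + P(C|R2)·P(R2) + P(C|R3)·P(R3)
      = 0.246·0.44 + 0.061·0.29 + 0.193·0.27
      = 0.10824 + 0.01769 + 0.05211 = 0.17804

0.1780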